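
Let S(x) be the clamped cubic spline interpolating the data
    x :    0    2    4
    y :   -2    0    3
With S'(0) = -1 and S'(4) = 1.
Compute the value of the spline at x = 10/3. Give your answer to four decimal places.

With M_i denoting the second derivative at x_i, h_i = 2, 2, and Δ_i = (y_(i+1) − y_i)/h_i = 1, 3/2:
  2·M_0 + 8·M_1 + 2·M_2 = 6(Δ_1 - Δ_0) = 3
Clamped end conditions give two more equations: 2h_0·M_0 + h_0·M_1 = 6(Δ_0 - S'(0)) = 12 and h_1·M_1 + 2h_1·M_2 = 6(S'(4) - Δ_1) = -3.
Solving the tridiagonal system: M_0 = 25/8, M_1 = -1/4, M_2 = -5/8.
On [2, 4], S(x) = 0 + 15/8·(x - 2) - 1/8·(x - 2)² - 1/32·(x - 2)³.
With (x - 2) = 4/3: S(10/3) = 119/54.

2.2037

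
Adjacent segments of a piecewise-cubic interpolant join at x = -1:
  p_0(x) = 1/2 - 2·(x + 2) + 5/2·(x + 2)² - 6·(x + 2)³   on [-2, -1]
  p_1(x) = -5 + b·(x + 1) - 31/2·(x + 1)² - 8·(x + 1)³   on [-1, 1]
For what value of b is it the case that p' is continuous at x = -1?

p_0'(x) = -2 + 5·(x + 2) - 18·(x + 2)², so p_0'(-1) = -15. On the right, p_1'(-1) = b, so b = -15.

-15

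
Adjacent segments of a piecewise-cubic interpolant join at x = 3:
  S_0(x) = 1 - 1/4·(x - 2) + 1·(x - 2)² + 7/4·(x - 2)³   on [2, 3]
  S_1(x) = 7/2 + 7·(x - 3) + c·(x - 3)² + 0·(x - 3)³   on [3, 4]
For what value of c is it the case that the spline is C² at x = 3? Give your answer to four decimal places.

S_0''(x) = 2 + 21/2·(x - 2), so S_0''(3) = 25/2. On the right, S_1''(3) = 2c, so c = 25/4.

6.2500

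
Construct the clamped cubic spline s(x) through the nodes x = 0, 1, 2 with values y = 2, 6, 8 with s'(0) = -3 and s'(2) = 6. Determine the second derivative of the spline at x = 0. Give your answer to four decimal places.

Write m_i for s''(x_i). With h_i = 1, 1 and divided differences Δ_i = 4, 2, the continuity of s' gives the tridiagonal system
  1·m_0 + 4·m_1 + 1·m_2 = 6(Δ_1 - Δ_0) = -12
Clamped end conditions give two more equations: 2h_0·m_0 + h_0·m_1 = 6(Δ_0 - s'(0)) = 42 and h_1·m_1 + 2h_1·m_2 = 6(s'(2) - Δ_1) = 24.
Solving the tridiagonal system: m_0 = 57/2, m_1 = -15, m_2 = 39/2.

28.5000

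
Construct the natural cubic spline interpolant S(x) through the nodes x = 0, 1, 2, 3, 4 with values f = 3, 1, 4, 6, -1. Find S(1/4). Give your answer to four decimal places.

Write m_i for S''(x_i). With h_i = 1, 1, 1, 1 and divided differences Δ_i = -2, 3, 2, -7, the continuity of S' gives the tridiagonal system
  1·m_0 + 4·m_1 + 1·m_2 = 6(Δ_1 - Δ_0) = 30
  1·m_1 + 4·m_2 + 1·m_3 = 6(Δ_2 - Δ_1) = -6
  1·m_2 + 4·m_3 + 1·m_4 = 6(Δ_3 - Δ_2) = -54
Natural end conditions: m_0 = m_4 = 0.
Solving the tridiagonal system: m_0 = 0, m_1 = 15/2, m_2 = 0, m_3 = -27/2, m_4 = 0.
On [0, 1], S(x) = 3 - 13/4·x + 0·x² + 5/4·x³.
With x = 1/4: S(1/4) = 565/256.

2.2070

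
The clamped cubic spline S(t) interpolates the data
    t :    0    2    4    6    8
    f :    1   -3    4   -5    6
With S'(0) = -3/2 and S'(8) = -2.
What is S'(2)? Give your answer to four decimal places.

1.9107

Put m_i = S'' at the i-th knot. Here h = (2, 2, 2, 2) and Δ = (-2, 7/2, -9/2, 11/2), so the interior equations h_(i-1)·m_(i-1) + 2(h_(i-1)+h_i)·m_i + h_i·m_(i+1) = 6(Δ_i − Δ_(i-1)) read
  2·m_0 + 8·m_1 + 2·m_2 = 6(Δ_1 - Δ_0) = 33
  2·m_1 + 8·m_2 + 2·m_3 = 6(Δ_2 - Δ_1) = -48
  2·m_2 + 8·m_3 + 2·m_4 = 6(Δ_3 - Δ_2) = 60
Clamped end conditions give two more equations: 2h_0·m_0 + h_0·m_1 = 6(Δ_0 - S'(0)) = -3 and h_3·m_3 + 2h_3·m_4 = 6(S'(8) - Δ_3) = -45.
Forward elimination and back-substitution give m_0 = -275/56, m_1 = 233/28, m_2 = -95/8, m_3 = 425/28, m_4 = -1055/56.
On [2, 4], S'(t) = b_1 + 2c_1·(t - 2) + 3d_1·(t - 2)² with b_1 = Δ_1 - h_1(2m_1 + m_2)/6 = 107/56, c_1 = m_1/2 = 233/56, d_1 = (m_2 - m_1)/(6h_1) = -377/224. So S'(2) = 107/56.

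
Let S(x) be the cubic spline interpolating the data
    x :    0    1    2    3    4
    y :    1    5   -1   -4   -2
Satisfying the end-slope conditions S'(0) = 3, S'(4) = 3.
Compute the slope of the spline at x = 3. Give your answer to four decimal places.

0.1607

With σ_i denoting the second derivative at x_i, h_i = 1, 1, 1, 1, and Δ_i = (y_(i+1) − y_i)/h_i = 4, -6, -3, 2:
  1·σ_0 + 4·σ_1 + 1·σ_2 = 6(Δ_1 - Δ_0) = -60
  1·σ_1 + 4·σ_2 + 1·σ_3 = 6(Δ_2 - Δ_1) = 18
  1·σ_2 + 4·σ_3 + 1·σ_4 = 6(Δ_3 - Δ_2) = 30
Clamped end conditions give two more equations: 2h_0·σ_0 + h_0·σ_1 = 6(Δ_0 - S'(0)) = 6 and h_3·σ_3 + 2h_3·σ_4 = 6(S'(4) - Δ_3) = 6.
Hence σ_0 = 369/28, σ_1 = -285/14, σ_2 = 33/4, σ_3 = 75/14, σ_4 = 9/28.
On [3, 4], S'(x) = b_3 + 2c_3·(x - 3) + 3d_3·(x - 3)² with b_3 = Δ_3 - h_3(2σ_3 + σ_4)/6 = 9/56, c_3 = σ_3/2 = 75/28, d_3 = (σ_4 - σ_3)/(6h_3) = -47/56. So S'(3) = 9/56.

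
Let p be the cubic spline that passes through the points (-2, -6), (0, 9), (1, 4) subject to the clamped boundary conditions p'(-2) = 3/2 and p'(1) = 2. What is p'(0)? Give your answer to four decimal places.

Let M_i = p''(x_i). Step sizes h_i = 2, 1; slopes of the chords Δ_i = (y_(i+1) - y_i)/h_i = 15/2, -5.
  2·M_0 + 6·M_1 + 1·M_2 = 6(Δ_1 - Δ_0) = -75
Clamped end conditions give two more equations: 2h_0·M_0 + h_0·M_1 = 6(Δ_0 - p'(-2)) = 36 and h_1·M_1 + 2h_1·M_2 = 6(p'(1) - Δ_1) = 42.
Forward elimination and back-substitution give M_0 = 65/3, M_1 = -76/3, M_2 = 101/3.
On [0, 1], p'(x) = b_1 + 2c_1·x + 3d_1·x² with b_1 = Δ_1 - h_1(2M_1 + M_2)/6 = -13/6, c_1 = M_1/2 = -38/3, d_1 = (M_2 - M_1)/(6h_1) = 59/6. So p'(0) = -13/6.

-2.1667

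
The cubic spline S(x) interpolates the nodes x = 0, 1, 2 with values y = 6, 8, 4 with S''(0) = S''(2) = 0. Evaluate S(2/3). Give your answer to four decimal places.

7.8889

Put m_i = S'' at the i-th knot. Here h = (1, 1) and Δ = (2, -4), so the interior equations h_(i-1)·m_(i-1) + 2(h_(i-1)+h_i)·m_i + h_i·m_(i+1) = 6(Δ_i − Δ_(i-1)) read
  1·m_0 + 4·m_1 + 1·m_2 = 6(Δ_1 - Δ_0) = -36
Natural end conditions: m_0 = m_2 = 0.
Solving the tridiagonal system: m_0 = 0, m_1 = -9, m_2 = 0.
On [0, 1], S(x) = 6 + 7/2·x + 0·x² - 3/2·x³.
With x = 2/3: S(2/3) = 71/9.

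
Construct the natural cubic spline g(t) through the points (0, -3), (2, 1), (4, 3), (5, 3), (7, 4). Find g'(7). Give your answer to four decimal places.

Put m_i = g'' at the i-th knot. Here h = (2, 2, 1, 2) and Δ = (2, 1, 0, 1/2), so the interior equations h_(i-1)·m_(i-1) + 2(h_(i-1)+h_i)·m_i + h_i·m_(i+1) = 6(Δ_i − Δ_(i-1)) read
  2·m_0 + 8·m_1 + 2·m_2 = 6(Δ_1 - Δ_0) = -6
  2·m_1 + 6·m_2 + 1·m_3 = 6(Δ_2 - Δ_1) = -6
  1·m_2 + 6·m_3 + 2·m_4 = 6(Δ_3 - Δ_2) = 3
Natural end conditions: m_0 = m_4 = 0.
Solving the tridiagonal system: m_0 = 0, m_1 = -33/64, m_2 = -15/16, m_3 = 21/32, m_4 = 0.
On [5, 7], g'(t) = b_3 + 2c_3·(t - 5) + 3d_3·(t - 5)² with b_3 = Δ_3 - h_3(2m_3 + m_4)/6 = 1/16, c_3 = m_3/2 = 21/64, d_3 = (m_4 - m_3)/(6h_3) = -7/128. So g'(7) = 23/32.

0.7188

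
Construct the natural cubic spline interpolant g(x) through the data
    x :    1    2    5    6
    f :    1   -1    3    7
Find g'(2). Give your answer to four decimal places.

Put M_i = g'' at the i-th knot. Here h = (1, 3, 1) and Δ = (-2, 4/3, 4), so the interior equations h_(i-1)·M_(i-1) + 2(h_(i-1)+h_i)·M_i + h_i·M_(i+1) = 6(Δ_i − Δ_(i-1)) read
  1·M_0 + 8·M_1 + 3·M_2 = 6(Δ_1 - Δ_0) = 20
  3·M_1 + 8·M_2 + 1·M_3 = 6(Δ_2 - Δ_1) = 16
Natural end conditions: M_0 = M_3 = 0.
Hence M_0 = 0, M_1 = 112/55, M_2 = 68/55, M_3 = 0.
On [2, 5], g'(x) = b_1 + 2c_1·(x - 2) + 3d_1·(x - 2)² with b_1 = Δ_1 - h_1(2M_1 + M_2)/6 = -218/165, c_1 = M_1/2 = 56/55, d_1 = (M_2 - M_1)/(6h_1) = -2/45. So g'(2) = -218/165.

-1.3212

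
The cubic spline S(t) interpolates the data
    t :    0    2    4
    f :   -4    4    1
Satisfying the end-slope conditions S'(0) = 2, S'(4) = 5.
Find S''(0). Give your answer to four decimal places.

7.8750

With σ_i denoting the second derivative at x_i, h_i = 2, 2, and Δ_i = (y_(i+1) − y_i)/h_i = 4, -3/2:
  2·σ_0 + 8·σ_1 + 2·σ_2 = 6(Δ_1 - Δ_0) = -33
Clamped end conditions give two more equations: 2h_0·σ_0 + h_0·σ_1 = 6(Δ_0 - S'(0)) = 12 and h_1·σ_1 + 2h_1·σ_2 = 6(S'(4) - Δ_1) = 39.
Solving: σ_0 = 63/8, σ_1 = -39/4, σ_2 = 117/8.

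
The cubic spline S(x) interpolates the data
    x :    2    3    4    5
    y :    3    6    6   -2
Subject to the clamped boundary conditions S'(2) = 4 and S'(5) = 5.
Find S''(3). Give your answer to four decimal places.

Let m_i = S''(x_i). Step sizes h_i = 1, 1, 1; slopes of the chords Δ_i = (y_(i+1) - y_i)/h_i = 3, 0, -8.
  1·m_0 + 4·m_1 + 1·m_2 = 6(Δ_1 - Δ_0) = -18
  1·m_1 + 4·m_2 + 1·m_3 = 6(Δ_2 - Δ_1) = -48
Clamped end conditions give two more equations: 2h_0·m_0 + h_0·m_1 = 6(Δ_0 - S'(2)) = -6 and h_2·m_2 + 2h_2·m_3 = 6(S'(5) - Δ_2) = 78.
Hence m_0 = -68/15, m_1 = 46/15, m_2 = -386/15, m_3 = 778/15.

3.0667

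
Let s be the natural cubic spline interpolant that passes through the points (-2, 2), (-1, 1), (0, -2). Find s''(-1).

Write m_i for s''(x_i). With h_i = 1, 1 and divided differences Δ_i = -1, -3, the continuity of s' gives the tridiagonal system
  1·m_0 + 4·m_1 + 1·m_2 = 6(Δ_1 - Δ_0) = -12
Natural end conditions: m_0 = m_2 = 0.
Forward elimination and back-substitution give m_0 = 0, m_1 = -3, m_2 = 0.

-3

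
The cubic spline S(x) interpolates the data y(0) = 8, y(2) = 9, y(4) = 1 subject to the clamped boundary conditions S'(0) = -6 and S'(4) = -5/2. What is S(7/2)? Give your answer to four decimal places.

2.9063

Write M_i for S''(x_i). With h_i = 2, 2 and divided differences Δ_i = 1/2, -4, the continuity of S' gives the tridiagonal system
  2·M_0 + 8·M_1 + 2·M_2 = 6(Δ_1 - Δ_0) = -27
Clamped end conditions give two more equations: 2h_0·M_0 + h_0·M_1 = 6(Δ_0 - S'(0)) = 39 and h_1·M_1 + 2h_1·M_2 = 6(S'(4) - Δ_1) = 9.
Solving: M_0 = 14, M_1 = -17/2, M_2 = 13/2.
On [2, 4], S(x) = 9 - 1/2·(x - 2) - 17/4·(x - 2)² + 5/4·(x - 2)³.
With (x - 2) = 3/2: S(7/2) = 93/32.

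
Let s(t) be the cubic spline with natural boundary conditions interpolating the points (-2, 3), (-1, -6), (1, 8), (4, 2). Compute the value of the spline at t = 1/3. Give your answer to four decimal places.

Let M_i = s''(x_i). Step sizes h_i = 1, 2, 3; slopes of the chords Δ_i = (y_(i+1) - y_i)/h_i = -9, 7, -2.
  1·M_0 + 6·M_1 + 2·M_2 = 6(Δ_1 - Δ_0) = 96
  2·M_1 + 10·M_2 + 3·M_3 = 6(Δ_2 - Δ_1) = -54
Natural end conditions: M_0 = M_3 = 0.
Solving the tridiagonal system: M_0 = 0, M_1 = 267/14, M_2 = -129/14, M_3 = 0.
On [-1, 1], s(t) = -6 - 37/14·(t + 1) + 267/28·(t + 1)² - 33/14·(t + 1)³.
With (t + 1) = 4/3: s(1/3) = 116/63.

1.8413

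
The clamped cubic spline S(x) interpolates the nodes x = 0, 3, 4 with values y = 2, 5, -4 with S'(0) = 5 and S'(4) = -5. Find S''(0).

Put M_i = S'' at the i-th knot. Here h = (3, 1) and Δ = (1, -9), so the interior equations h_(i-1)·M_(i-1) + 2(h_(i-1)+h_i)·M_i + h_i·M_(i+1) = 6(Δ_i − Δ_(i-1)) read
  3·M_0 + 8·M_1 + 1·M_2 = 6(Δ_1 - Δ_0) = -60
Clamped end conditions give two more equations: 2h_0·M_0 + h_0·M_1 = 6(Δ_0 - S'(0)) = -24 and h_1·M_1 + 2h_1·M_2 = 6(S'(4) - Δ_1) = 24.
Solving the tridiagonal system: M_0 = 1, M_1 = -10, M_2 = 17.

1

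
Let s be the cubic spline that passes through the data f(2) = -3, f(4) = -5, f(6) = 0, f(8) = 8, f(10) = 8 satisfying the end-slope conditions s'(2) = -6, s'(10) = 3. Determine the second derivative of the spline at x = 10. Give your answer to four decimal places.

With m_i denoting the second derivative at x_i, h_i = 2, 2, 2, 2, and Δ_i = (y_(i+1) − y_i)/h_i = -1, 5/2, 4, 0:
  2·m_0 + 8·m_1 + 2·m_2 = 6(Δ_1 - Δ_0) = 21
  2·m_1 + 8·m_2 + 2·m_3 = 6(Δ_2 - Δ_1) = 9
  2·m_2 + 8·m_3 + 2·m_4 = 6(Δ_3 - Δ_2) = -24
Clamped end conditions give two more equations: 2h_0·m_0 + h_0·m_1 = 6(Δ_0 - s'(2)) = 30 and h_3·m_3 + 2h_3·m_4 = 6(s'(10) - Δ_3) = 18.
Solving: m_0 = 831/112, m_1 = 9/56, m_2 = 39/16, m_3 = -303/56, m_4 = 807/112.

7.2054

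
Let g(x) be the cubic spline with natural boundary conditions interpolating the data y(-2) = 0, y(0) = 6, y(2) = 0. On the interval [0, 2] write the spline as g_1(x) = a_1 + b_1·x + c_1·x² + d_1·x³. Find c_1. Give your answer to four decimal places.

Write σ_i for g''(x_i). With h_i = 2, 2 and divided differences Δ_i = 3, -3, the continuity of g' gives the tridiagonal system
  2·σ_0 + 8·σ_1 + 2·σ_2 = 6(Δ_1 - Δ_0) = -36
Natural end conditions: σ_0 = σ_2 = 0.
Solving the tridiagonal system: σ_0 = 0, σ_1 = -9/2, σ_2 = 0.
On [0, 2], with g_1(x) = a_1 + b_1·x + c_1·x² + d_1·x³: c_1 = σ_1/2 = -9/4, d_1 = (σ_2 - σ_1)/(6h_1) = 3/8, b_1 = Δ_1 - h_1(2σ_1 + σ_2)/6 = 0.

-2.2500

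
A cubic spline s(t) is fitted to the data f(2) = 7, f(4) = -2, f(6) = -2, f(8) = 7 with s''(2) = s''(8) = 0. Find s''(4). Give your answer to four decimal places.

Let m_i = s''(x_i). Step sizes h_i = 2, 2, 2; slopes of the chords Δ_i = (y_(i+1) - y_i)/h_i = -9/2, 0, 9/2.
  2·m_0 + 8·m_1 + 2·m_2 = 6(Δ_1 - Δ_0) = 27
  2·m_1 + 8·m_2 + 2·m_3 = 6(Δ_2 - Δ_1) = 27
Natural end conditions: m_0 = m_3 = 0.
Hence m_0 = 0, m_1 = 27/10, m_2 = 27/10, m_3 = 0.

2.7000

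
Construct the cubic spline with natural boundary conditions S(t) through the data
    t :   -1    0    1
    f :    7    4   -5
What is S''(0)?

Let M_i = S''(x_i). Step sizes h_i = 1, 1; slopes of the chords Δ_i = (y_(i+1) - y_i)/h_i = -3, -9.
  1·M_0 + 4·M_1 + 1·M_2 = 6(Δ_1 - Δ_0) = -36
Natural end conditions: M_0 = M_2 = 0.
Hence M_0 = 0, M_1 = -9, M_2 = 0.

-9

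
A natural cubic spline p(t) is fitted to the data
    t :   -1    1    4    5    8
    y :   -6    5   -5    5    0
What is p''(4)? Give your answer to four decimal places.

Let σ_i = p''(x_i). Step sizes h_i = 2, 3, 1, 3; slopes of the chords Δ_i = (y_(i+1) - y_i)/h_i = 11/2, -10/3, 10, -5/3.
  2·σ_0 + 10·σ_1 + 3·σ_2 = 6(Δ_1 - Δ_0) = -53
  3·σ_1 + 8·σ_2 + 1·σ_3 = 6(Δ_2 - Δ_1) = 80
  1·σ_2 + 8·σ_3 + 3·σ_4 = 6(Δ_3 - Δ_2) = -70
Natural end conditions: σ_0 = σ_4 = 0.
Solving: σ_0 = 0, σ_1 = -1823/186, σ_2 = 4186/279, σ_3 = -5929/558, σ_4 = 0.

15.0036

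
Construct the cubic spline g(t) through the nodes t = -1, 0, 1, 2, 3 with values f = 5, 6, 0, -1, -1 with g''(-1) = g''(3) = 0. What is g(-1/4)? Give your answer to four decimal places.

Let m_i = g''(x_i). Step sizes h_i = 1, 1, 1, 1; slopes of the chords Δ_i = (y_(i+1) - y_i)/h_i = 1, -6, -1, 0.
  1·m_0 + 4·m_1 + 1·m_2 = 6(Δ_1 - Δ_0) = -42
  1·m_1 + 4·m_2 + 1·m_3 = 6(Δ_2 - Δ_1) = 30
  1·m_2 + 4·m_3 + 1·m_4 = 6(Δ_3 - Δ_2) = 6
Natural end conditions: m_0 = m_4 = 0.
Solving the tridiagonal system: m_0 = 0, m_1 = -93/7, m_2 = 78/7, m_3 = -9/7, m_4 = 0.
On [-1, 0], g(t) = 5 + 45/14·(t + 1) + 0·(t + 1)² - 31/14·(t + 1)³.
With (t + 1) = 3/4: g(-1/4) = 829/128.

6.4766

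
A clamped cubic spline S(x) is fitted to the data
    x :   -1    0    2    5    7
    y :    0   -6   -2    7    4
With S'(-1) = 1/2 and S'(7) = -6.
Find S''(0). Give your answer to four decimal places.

Put M_i = S'' at the i-th knot. Here h = (1, 2, 3, 2) and Δ = (-6, 2, 3, -3/2), so the interior equations h_(i-1)·M_(i-1) + 2(h_(i-1)+h_i)·M_i + h_i·M_(i+1) = 6(Δ_i − Δ_(i-1)) read
  1·M_0 + 6·M_1 + 2·M_2 = 6(Δ_1 - Δ_0) = 48
  2·M_1 + 10·M_2 + 3·M_3 = 6(Δ_2 - Δ_1) = 6
  3·M_2 + 10·M_3 + 2·M_4 = 6(Δ_3 - Δ_2) = -27
Clamped end conditions give two more equations: 2h_0·M_0 + h_0·M_1 = 6(Δ_0 - S'(-1)) = -39 and h_3·M_3 + 2h_3·M_4 = 6(S'(7) - Δ_3) = -27.
Solving the tridiagonal system: M_0 = -2361/91, M_1 = 1173/91, M_2 = -309/182, M_3 = -85/91, M_4 = -2287/364.

12.8901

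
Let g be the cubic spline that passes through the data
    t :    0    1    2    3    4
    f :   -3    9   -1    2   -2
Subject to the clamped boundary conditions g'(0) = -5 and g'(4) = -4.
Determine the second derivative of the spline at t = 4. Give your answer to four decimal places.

11.9286

Let M_i = g''(x_i). Step sizes h_i = 1, 1, 1, 1; slopes of the chords Δ_i = (y_(i+1) - y_i)/h_i = 12, -10, 3, -4.
  1·M_0 + 4·M_1 + 1·M_2 = 6(Δ_1 - Δ_0) = -132
  1·M_1 + 4·M_2 + 1·M_3 = 6(Δ_2 - Δ_1) = 78
  1·M_2 + 4·M_3 + 1·M_4 = 6(Δ_3 - Δ_2) = -42
Clamped end conditions give two more equations: 2h_0·M_0 + h_0·M_1 = 6(Δ_0 - g'(0)) = 102 and h_3·M_3 + 2h_3·M_4 = 6(g'(4) - Δ_3) = 0.
Forward elimination and back-substitution give M_0 = 1163/14, M_1 = -449/7, M_2 = 83/2, M_3 = -167/7, M_4 = 167/14.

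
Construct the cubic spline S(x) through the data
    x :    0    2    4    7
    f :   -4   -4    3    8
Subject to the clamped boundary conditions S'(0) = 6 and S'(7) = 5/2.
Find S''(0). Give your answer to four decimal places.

-12.2297

Put M_i = S'' at the i-th knot. Here h = (2, 2, 3) and Δ = (0, 7/2, 5/3), so the interior equations h_(i-1)·M_(i-1) + 2(h_(i-1)+h_i)·M_i + h_i·M_(i+1) = 6(Δ_i − Δ_(i-1)) read
  2·M_0 + 8·M_1 + 2·M_2 = 6(Δ_1 - Δ_0) = 21
  2·M_1 + 10·M_2 + 3·M_3 = 6(Δ_2 - Δ_1) = -11
Clamped end conditions give two more equations: 2h_0·M_0 + h_0·M_1 = 6(Δ_0 - S'(0)) = -36 and h_2·M_2 + 2h_2·M_3 = 6(S'(7) - Δ_2) = 5.
Solving the tridiagonal system: M_0 = -905/74, M_1 = 239/37, M_2 = -115/37, M_3 = 265/111.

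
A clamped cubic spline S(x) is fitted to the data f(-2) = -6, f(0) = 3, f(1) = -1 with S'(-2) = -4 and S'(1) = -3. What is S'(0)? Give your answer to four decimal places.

-0.0833

With m_i denoting the second derivative at x_i, h_i = 2, 1, and Δ_i = (y_(i+1) − y_i)/h_i = 9/2, -4:
  2·m_0 + 6·m_1 + 1·m_2 = 6(Δ_1 - Δ_0) = -51
Clamped end conditions give two more equations: 2h_0·m_0 + h_0·m_1 = 6(Δ_0 - S'(-2)) = 51 and h_1·m_1 + 2h_1·m_2 = 6(S'(1) - Δ_1) = 6.
Solving the tridiagonal system: m_0 = 259/12, m_1 = -53/3, m_2 = 71/6.
On [0, 1], S'(x) = b_1 + 2c_1·x + 3d_1·x² with b_1 = Δ_1 - h_1(2m_1 + m_2)/6 = -1/12, c_1 = m_1/2 = -53/6, d_1 = (m_2 - m_1)/(6h_1) = 59/12. So S'(0) = -1/12.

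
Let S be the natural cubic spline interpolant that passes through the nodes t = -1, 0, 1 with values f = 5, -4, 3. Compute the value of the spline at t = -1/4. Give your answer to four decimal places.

Put M_i = S'' at the i-th knot. Here h = (1, 1) and Δ = (-9, 7), so the interior equations h_(i-1)·M_(i-1) + 2(h_(i-1)+h_i)·M_i + h_i·M_(i+1) = 6(Δ_i − Δ_(i-1)) read
  1·M_0 + 4·M_1 + 1·M_2 = 6(Δ_1 - Δ_0) = 96
Natural end conditions: M_0 = M_2 = 0.
Solving: M_0 = 0, M_1 = 24, M_2 = 0.
On [-1, 0], S(t) = 5 - 13·(t + 1) + 0·(t + 1)² + 4·(t + 1)³.
With (t + 1) = 3/4: S(-1/4) = -49/16.

-3.0625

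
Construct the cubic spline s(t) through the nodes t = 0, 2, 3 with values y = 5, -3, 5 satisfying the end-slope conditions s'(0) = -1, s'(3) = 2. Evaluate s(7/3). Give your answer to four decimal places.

-0.2593

Write σ_i for s''(x_i). With h_i = 2, 1 and divided differences Δ_i = -4, 8, the continuity of s' gives the tridiagonal system
  2·σ_0 + 6·σ_1 + 1·σ_2 = 6(Δ_1 - Δ_0) = 72
Clamped end conditions give two more equations: 2h_0·σ_0 + h_0·σ_1 = 6(Δ_0 - s'(0)) = -18 and h_1·σ_1 + 2h_1·σ_2 = 6(s'(3) - Δ_1) = -36.
Solving the tridiagonal system: σ_0 = -31/2, σ_1 = 22, σ_2 = -29.
On [2, 3], s(t) = -3 + 11/2·(t - 2) + 11·(t - 2)² - 17/2·(t - 2)³.
With (t - 2) = 1/3: s(7/3) = -7/27.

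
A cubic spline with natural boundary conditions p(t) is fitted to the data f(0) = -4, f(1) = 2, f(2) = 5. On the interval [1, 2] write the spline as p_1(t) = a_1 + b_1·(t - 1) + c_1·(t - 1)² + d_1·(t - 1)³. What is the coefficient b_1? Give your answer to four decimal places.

Write M_i for p''(x_i). With h_i = 1, 1 and divided differences Δ_i = 6, 3, the continuity of p' gives the tridiagonal system
  1·M_0 + 4·M_1 + 1·M_2 = 6(Δ_1 - Δ_0) = -18
Natural end conditions: M_0 = M_2 = 0.
Solving the tridiagonal system: M_0 = 0, M_1 = -9/2, M_2 = 0.
On [1, 2], with p_1(t) = a_1 + b_1·(t - 1) + c_1·(t - 1)² + d_1·(t - 1)³: c_1 = M_1/2 = -9/4, d_1 = (M_2 - M_1)/(6h_1) = 3/4, b_1 = Δ_1 - h_1(2M_1 + M_2)/6 = 9/2.

4.5000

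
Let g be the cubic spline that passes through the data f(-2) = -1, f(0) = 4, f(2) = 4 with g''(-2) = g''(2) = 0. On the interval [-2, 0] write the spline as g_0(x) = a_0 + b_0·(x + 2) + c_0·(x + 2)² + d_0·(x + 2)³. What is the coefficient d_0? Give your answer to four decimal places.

-0.1563

Write M_i for g''(x_i). With h_i = 2, 2 and divided differences Δ_i = 5/2, 0, the continuity of g' gives the tridiagonal system
  2·M_0 + 8·M_1 + 2·M_2 = 6(Δ_1 - Δ_0) = -15
Natural end conditions: M_0 = M_2 = 0.
Solving the tridiagonal system: M_0 = 0, M_1 = -15/8, M_2 = 0.
On [-2, 0], with g_0(x) = a_0 + b_0·(x + 2) + c_0·(x + 2)² + d_0·(x + 2)³: c_0 = M_0/2 = 0, d_0 = (M_1 - M_0)/(6h_0) = -5/32, b_0 = Δ_0 - h_0(2M_0 + M_1)/6 = 25/8.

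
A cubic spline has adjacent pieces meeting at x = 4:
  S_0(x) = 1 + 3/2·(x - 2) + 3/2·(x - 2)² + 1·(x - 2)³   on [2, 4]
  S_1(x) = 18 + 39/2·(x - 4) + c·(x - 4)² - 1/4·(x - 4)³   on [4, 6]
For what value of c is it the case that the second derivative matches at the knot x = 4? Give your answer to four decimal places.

S_0''(x) = 3 + 6·(x - 2), so S_0''(4) = 15. On the right, S_1''(4) = 2c, so c = 15/2.

7.5000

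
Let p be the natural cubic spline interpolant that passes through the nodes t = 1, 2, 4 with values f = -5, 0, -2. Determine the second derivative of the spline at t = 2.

Put M_i = p'' at the i-th knot. Here h = (1, 2) and Δ = (5, -1), so the interior equations h_(i-1)·M_(i-1) + 2(h_(i-1)+h_i)·M_i + h_i·M_(i+1) = 6(Δ_i − Δ_(i-1)) read
  1·M_0 + 6·M_1 + 2·M_2 = 6(Δ_1 - Δ_0) = -36
Natural end conditions: M_0 = M_2 = 0.
Solving: M_0 = 0, M_1 = -6, M_2 = 0.

-6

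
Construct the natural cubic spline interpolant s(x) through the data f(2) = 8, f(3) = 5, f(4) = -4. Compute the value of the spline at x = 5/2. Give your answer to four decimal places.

7.0625

Write σ_i for s''(x_i). With h_i = 1, 1 and divided differences Δ_i = -3, -9, the continuity of s' gives the tridiagonal system
  1·σ_0 + 4·σ_1 + 1·σ_2 = 6(Δ_1 - Δ_0) = -36
Natural end conditions: σ_0 = σ_2 = 0.
Solving the tridiagonal system: σ_0 = 0, σ_1 = -9, σ_2 = 0.
On [2, 3], s(x) = 8 - 3/2·(x - 2) + 0·(x - 2)² - 3/2·(x - 2)³.
With (x - 2) = 1/2: s(5/2) = 113/16.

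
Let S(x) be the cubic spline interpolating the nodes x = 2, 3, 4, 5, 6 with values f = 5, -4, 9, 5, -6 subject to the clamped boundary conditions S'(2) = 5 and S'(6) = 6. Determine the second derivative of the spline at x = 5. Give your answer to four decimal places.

Let M_i = S''(x_i). Step sizes h_i = 1, 1, 1, 1; slopes of the chords Δ_i = (y_(i+1) - y_i)/h_i = -9, 13, -4, -11.
  1·M_0 + 4·M_1 + 1·M_2 = 6(Δ_1 - Δ_0) = 132
  1·M_1 + 4·M_2 + 1·M_3 = 6(Δ_2 - Δ_1) = -102
  1·M_2 + 4·M_3 + 1·M_4 = 6(Δ_3 - Δ_2) = -42
Clamped end conditions give two more equations: 2h_0·M_0 + h_0·M_1 = 6(Δ_0 - S'(2)) = -84 and h_3·M_3 + 2h_3·M_4 = 6(S'(6) - Δ_3) = 102.
Forward elimination and back-substitution give M_0 = -1009/14, M_1 = 421/7, M_2 = -73/2, M_3 = -113/7, M_4 = 827/14.

-16.1429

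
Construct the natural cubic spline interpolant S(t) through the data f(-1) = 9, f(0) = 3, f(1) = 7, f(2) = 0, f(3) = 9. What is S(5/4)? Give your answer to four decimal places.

Let m_i = S''(x_i). Step sizes h_i = 1, 1, 1, 1; slopes of the chords Δ_i = (y_(i+1) - y_i)/h_i = -6, 4, -7, 9.
  1·m_0 + 4·m_1 + 1·m_2 = 6(Δ_1 - Δ_0) = 60
  1·m_1 + 4·m_2 + 1·m_3 = 6(Δ_2 - Δ_1) = -66
  1·m_2 + 4·m_3 + 1·m_4 = 6(Δ_3 - Δ_2) = 96
Natural end conditions: m_0 = m_4 = 0.
Solving the tridiagonal system: m_0 = 0, m_1 = 45/2, m_2 = -30, m_3 = 63/2, m_4 = 0.
On [1, 2], S(t) = 7 - 9/4·(t - 1) - 15·(t - 1)² + 41/4·(t - 1)³.
With (t - 1) = 1/4: S(5/4) = 1449/256.

5.6602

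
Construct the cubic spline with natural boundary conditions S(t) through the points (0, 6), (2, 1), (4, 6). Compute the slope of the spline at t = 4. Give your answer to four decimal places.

Put M_i = S'' at the i-th knot. Here h = (2, 2) and Δ = (-5/2, 5/2), so the interior equations h_(i-1)·M_(i-1) + 2(h_(i-1)+h_i)·M_i + h_i·M_(i+1) = 6(Δ_i − Δ_(i-1)) read
  2·M_0 + 8·M_1 + 2·M_2 = 6(Δ_1 - Δ_0) = 30
Natural end conditions: M_0 = M_2 = 0.
Solving: M_0 = 0, M_1 = 15/4, M_2 = 0.
On [2, 4], S'(t) = b_1 + 2c_1·(t - 2) + 3d_1·(t - 2)² with b_1 = Δ_1 - h_1(2M_1 + M_2)/6 = 0, c_1 = M_1/2 = 15/8, d_1 = (M_2 - M_1)/(6h_1) = -5/16. So S'(4) = 15/4.

3.7500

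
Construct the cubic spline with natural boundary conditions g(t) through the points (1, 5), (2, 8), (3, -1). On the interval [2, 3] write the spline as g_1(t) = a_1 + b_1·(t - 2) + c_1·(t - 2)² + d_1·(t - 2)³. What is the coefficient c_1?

Let M_i = g''(x_i). Step sizes h_i = 1, 1; slopes of the chords Δ_i = (y_(i+1) - y_i)/h_i = 3, -9.
  1·M_0 + 4·M_1 + 1·M_2 = 6(Δ_1 - Δ_0) = -72
Natural end conditions: M_0 = M_2 = 0.
Solving: M_0 = 0, M_1 = -18, M_2 = 0.
On [2, 3], with g_1(t) = a_1 + b_1·(t - 2) + c_1·(t - 2)² + d_1·(t - 2)³: c_1 = M_1/2 = -9, d_1 = (M_2 - M_1)/(6h_1) = 3, b_1 = Δ_1 - h_1(2M_1 + M_2)/6 = -3.

-9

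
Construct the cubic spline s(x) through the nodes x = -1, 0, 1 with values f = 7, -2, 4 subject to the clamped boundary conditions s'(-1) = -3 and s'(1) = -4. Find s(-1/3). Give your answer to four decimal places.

With M_i denoting the second derivative at x_i, h_i = 1, 1, and Δ_i = (y_(i+1) − y_i)/h_i = -9, 6:
  1·M_0 + 4·M_1 + 1·M_2 = 6(Δ_1 - Δ_0) = 90
Clamped end conditions give two more equations: 2h_0·M_0 + h_0·M_1 = 6(Δ_0 - s'(-1)) = -36 and h_1·M_1 + 2h_1·M_2 = 6(s'(1) - Δ_1) = -60.
Forward elimination and back-substitution give M_0 = -41, M_1 = 46, M_2 = -53.
On [-1, 0], s(x) = 7 - 3·(x + 1) - 41/2·(x + 1)² + 29/2·(x + 1)³.
With (x + 1) = 2/3: s(-1/3) = 5/27.

0.1852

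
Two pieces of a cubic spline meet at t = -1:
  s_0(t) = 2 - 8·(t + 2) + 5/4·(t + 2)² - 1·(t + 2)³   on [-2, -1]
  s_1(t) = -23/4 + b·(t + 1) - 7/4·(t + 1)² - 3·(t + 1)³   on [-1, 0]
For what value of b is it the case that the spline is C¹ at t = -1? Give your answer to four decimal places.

-8.5000

s_0'(t) = -8 + 5/2·(t + 2) - 3·(t + 2)², so s_0'(-1) = -17/2. On the right, s_1'(-1) = b, so b = -17/2.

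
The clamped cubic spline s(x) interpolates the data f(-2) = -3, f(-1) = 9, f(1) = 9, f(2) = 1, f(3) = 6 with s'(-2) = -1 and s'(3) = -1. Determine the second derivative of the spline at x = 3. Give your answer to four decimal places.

Let σ_i = s''(x_i). Step sizes h_i = 1, 2, 1, 1; slopes of the chords Δ_i = (y_(i+1) - y_i)/h_i = 12, 0, -8, 5.
  1·σ_0 + 6·σ_1 + 2·σ_2 = 6(Δ_1 - Δ_0) = -72
  2·σ_1 + 6·σ_2 + 1·σ_3 = 6(Δ_2 - Δ_1) = -48
  1·σ_2 + 4·σ_3 + 1·σ_4 = 6(Δ_3 - Δ_2) = 78
Clamped end conditions give two more equations: 2h_0·σ_0 + h_0·σ_1 = 6(Δ_0 - s'(-2)) = 78 and h_3·σ_3 + 2h_3·σ_4 = 6(s'(3) - Δ_3) = -36.
Solving the tridiagonal system: σ_0 = 765/16, σ_1 = -141/8, σ_2 = -225/32, σ_3 = 471/16, σ_4 = -1047/32.

-32.7188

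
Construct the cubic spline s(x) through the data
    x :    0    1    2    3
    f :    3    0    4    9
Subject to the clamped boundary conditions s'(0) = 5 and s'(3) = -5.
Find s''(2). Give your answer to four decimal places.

5.3333

Let M_i = s''(x_i). Step sizes h_i = 1, 1, 1; slopes of the chords Δ_i = (y_(i+1) - y_i)/h_i = -3, 4, 5.
  1·M_0 + 4·M_1 + 1·M_2 = 6(Δ_1 - Δ_0) = 42
  1·M_1 + 4·M_2 + 1·M_3 = 6(Δ_2 - Δ_1) = 6
Clamped end conditions give two more equations: 2h_0·M_0 + h_0·M_1 = 6(Δ_0 - s'(0)) = -48 and h_2·M_2 + 2h_2·M_3 = 6(s'(3) - Δ_2) = -60.
Hence M_0 = -98/3, M_1 = 52/3, M_2 = 16/3, M_3 = -98/3.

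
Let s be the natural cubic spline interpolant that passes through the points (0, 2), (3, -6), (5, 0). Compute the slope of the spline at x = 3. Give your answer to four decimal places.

With M_i denoting the second derivative at x_i, h_i = 3, 2, and Δ_i = (y_(i+1) − y_i)/h_i = -8/3, 3:
  3·M_0 + 10·M_1 + 2·M_2 = 6(Δ_1 - Δ_0) = 34
Natural end conditions: M_0 = M_2 = 0.
Solving the tridiagonal system: M_0 = 0, M_1 = 17/5, M_2 = 0.
On [3, 5], s'(x) = b_1 + 2c_1·(x - 3) + 3d_1·(x - 3)² with b_1 = Δ_1 - h_1(2M_1 + M_2)/6 = 11/15, c_1 = M_1/2 = 17/10, d_1 = (M_2 - M_1)/(6h_1) = -17/60. So s'(3) = 11/15.

0.7333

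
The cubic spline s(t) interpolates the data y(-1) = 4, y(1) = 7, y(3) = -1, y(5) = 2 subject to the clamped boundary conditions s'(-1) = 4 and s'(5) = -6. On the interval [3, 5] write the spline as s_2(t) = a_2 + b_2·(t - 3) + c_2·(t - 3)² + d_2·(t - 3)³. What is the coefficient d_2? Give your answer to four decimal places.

-2.1583

Write m_i for s''(x_i). With h_i = 2, 2, 2 and divided differences Δ_i = 3/2, -4, 3/2, the continuity of s' gives the tridiagonal system
  2·m_0 + 8·m_1 + 2·m_2 = 6(Δ_1 - Δ_0) = -33
  2·m_1 + 8·m_2 + 2·m_3 = 6(Δ_2 - Δ_1) = 33
Clamped end conditions give two more equations: 2h_0·m_0 + h_0·m_1 = 6(Δ_0 - s'(-1)) = -15 and h_2·m_2 + 2h_2·m_3 = 6(s'(5) - Δ_2) = -45.
Hence m_0 = -8/15, m_1 = -193/30, m_2 = 293/30, m_3 = -242/15.
On [3, 5], with s_2(t) = a_2 + b_2·(t - 3) + c_2·(t - 3)² + d_2·(t - 3)³: c_2 = m_2/2 = 293/60, d_2 = (m_3 - m_2)/(6h_2) = -259/120, b_2 = Δ_2 - h_2(2m_2 + m_3)/6 = 11/30.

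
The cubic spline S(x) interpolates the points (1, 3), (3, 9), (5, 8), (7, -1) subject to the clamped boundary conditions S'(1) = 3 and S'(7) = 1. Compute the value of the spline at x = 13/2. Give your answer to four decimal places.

Write M_i for S''(x_i). With h_i = 2, 2, 2 and divided differences Δ_i = 3, -1/2, -9/2, the continuity of S' gives the tridiagonal system
  2·M_0 + 8·M_1 + 2·M_2 = 6(Δ_1 - Δ_0) = -21
  2·M_1 + 8·M_2 + 2·M_3 = 6(Δ_2 - Δ_1) = -24
Clamped end conditions give two more equations: 2h_0·M_0 + h_0·M_1 = 6(Δ_0 - S'(1)) = 0 and h_2·M_2 + 2h_2·M_3 = 6(S'(7) - Δ_2) = 33.
Solving the tridiagonal system: M_0 = 11/15, M_1 = -22/15, M_2 = -161/30, M_3 = 164/15.
On [5, 7], S(x) = 8 - 137/30·(x - 5) - 161/60·(x - 5)² + 163/120·(x - 5)³.
With (x - 5) = 3/2: S(13/2) = -97/320.

-0.3031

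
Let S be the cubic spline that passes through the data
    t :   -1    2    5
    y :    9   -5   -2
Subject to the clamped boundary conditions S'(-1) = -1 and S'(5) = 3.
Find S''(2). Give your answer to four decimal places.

4.3333

Put m_i = S'' at the i-th knot. Here h = (3, 3) and Δ = (-14/3, 1), so the interior equations h_(i-1)·m_(i-1) + 2(h_(i-1)+h_i)·m_i + h_i·m_(i+1) = 6(Δ_i − Δ_(i-1)) read
  3·m_0 + 12·m_1 + 3·m_2 = 6(Δ_1 - Δ_0) = 34
Clamped end conditions give two more equations: 2h_0·m_0 + h_0·m_1 = 6(Δ_0 - S'(-1)) = -22 and h_1·m_1 + 2h_1·m_2 = 6(S'(5) - Δ_1) = 12.
Forward elimination and back-substitution give m_0 = -35/6, m_1 = 13/3, m_2 = -1/6.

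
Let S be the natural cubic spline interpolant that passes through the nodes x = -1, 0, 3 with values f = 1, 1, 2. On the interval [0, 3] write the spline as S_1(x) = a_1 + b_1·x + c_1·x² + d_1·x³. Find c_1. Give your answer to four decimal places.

0.1250

Let M_i = S''(x_i). Step sizes h_i = 1, 3; slopes of the chords Δ_i = (y_(i+1) - y_i)/h_i = 0, 1/3.
  1·M_0 + 8·M_1 + 3·M_2 = 6(Δ_1 - Δ_0) = 2
Natural end conditions: M_0 = M_2 = 0.
Solving the tridiagonal system: M_0 = 0, M_1 = 1/4, M_2 = 0.
On [0, 3], with S_1(x) = a_1 + b_1·x + c_1·x² + d_1·x³: c_1 = M_1/2 = 1/8, d_1 = (M_2 - M_1)/(6h_1) = -1/72, b_1 = Δ_1 - h_1(2M_1 + M_2)/6 = 1/12.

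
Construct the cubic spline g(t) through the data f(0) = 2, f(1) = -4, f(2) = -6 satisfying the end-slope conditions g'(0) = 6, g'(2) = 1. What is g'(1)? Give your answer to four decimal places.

-7.7500

Write M_i for g''(x_i). With h_i = 1, 1 and divided differences Δ_i = -6, -2, the continuity of g' gives the tridiagonal system
  1·M_0 + 4·M_1 + 1·M_2 = 6(Δ_1 - Δ_0) = 24
Clamped end conditions give two more equations: 2h_0·M_0 + h_0·M_1 = 6(Δ_0 - g'(0)) = -72 and h_1·M_1 + 2h_1·M_2 = 6(g'(2) - Δ_1) = 18.
Solving the tridiagonal system: M_0 = -89/2, M_1 = 17, M_2 = 1/2.
On [1, 2], g'(t) = b_1 + 2c_1·(t - 1) + 3d_1·(t - 1)² with b_1 = Δ_1 - h_1(2M_1 + M_2)/6 = -31/4, c_1 = M_1/2 = 17/2, d_1 = (M_2 - M_1)/(6h_1) = -11/4. So g'(1) = -31/4.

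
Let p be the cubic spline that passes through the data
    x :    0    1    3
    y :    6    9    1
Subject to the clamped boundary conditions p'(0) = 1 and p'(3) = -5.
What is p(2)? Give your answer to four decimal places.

6.6250

Write M_i for p''(x_i). With h_i = 1, 2 and divided differences Δ_i = 3, -4, the continuity of p' gives the tridiagonal system
  1·M_0 + 6·M_1 + 2·M_2 = 6(Δ_1 - Δ_0) = -42
Clamped end conditions give two more equations: 2h_0·M_0 + h_0·M_1 = 6(Δ_0 - p'(0)) = 12 and h_1·M_1 + 2h_1·M_2 = 6(p'(3) - Δ_1) = -6.
Solving: M_0 = 11, M_1 = -10, M_2 = 7/2.
On [1, 3], p(x) = 9 + 3/2·(x - 1) - 5·(x - 1)² + 9/8·(x - 1)³.
With (x - 1) = 1: p(2) = 53/8.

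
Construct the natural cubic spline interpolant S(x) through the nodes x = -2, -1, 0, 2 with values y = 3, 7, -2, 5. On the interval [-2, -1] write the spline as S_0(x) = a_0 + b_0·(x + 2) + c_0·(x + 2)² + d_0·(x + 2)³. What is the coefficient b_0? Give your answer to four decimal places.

With M_i denoting the second derivative at x_i, h_i = 1, 1, 2, and Δ_i = (y_(i+1) − y_i)/h_i = 4, -9, 7/2:
  1·M_0 + 4·M_1 + 1·M_2 = 6(Δ_1 - Δ_0) = -78
  1·M_1 + 6·M_2 + 2·M_3 = 6(Δ_2 - Δ_1) = 75
Natural end conditions: M_0 = M_3 = 0.
Forward elimination and back-substitution give M_0 = 0, M_1 = -543/23, M_2 = 378/23, M_3 = 0.
On [-2, -1], with S_0(x) = a_0 + b_0·(x + 2) + c_0·(x + 2)² + d_0·(x + 2)³: c_0 = M_0/2 = 0, d_0 = (M_1 - M_0)/(6h_0) = -181/46, b_0 = Δ_0 - h_0(2M_0 + M_1)/6 = 365/46.

7.9348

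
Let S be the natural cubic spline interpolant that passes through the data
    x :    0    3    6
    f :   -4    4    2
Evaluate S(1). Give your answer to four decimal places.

Write M_i for S''(x_i). With h_i = 3, 3 and divided differences Δ_i = 8/3, -2/3, the continuity of S' gives the tridiagonal system
  3·M_0 + 12·M_1 + 3·M_2 = 6(Δ_1 - Δ_0) = -20
Natural end conditions: M_0 = M_2 = 0.
Forward elimination and back-substitution give M_0 = 0, M_1 = -5/3, M_2 = 0.
On [0, 3], S(x) = -4 + 7/2·x + 0·x² - 5/54·x³.
With x = 1: S(1) = -16/27.

-0.5926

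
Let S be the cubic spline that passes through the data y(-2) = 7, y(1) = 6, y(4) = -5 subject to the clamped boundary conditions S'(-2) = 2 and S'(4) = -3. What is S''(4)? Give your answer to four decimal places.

Let σ_i = S''(x_i). Step sizes h_i = 3, 3; slopes of the chords Δ_i = (y_(i+1) - y_i)/h_i = -1/3, -11/3.
  3·σ_0 + 12·σ_1 + 3·σ_2 = 6(Δ_1 - Δ_0) = -20
Clamped end conditions give two more equations: 2h_0·σ_0 + h_0·σ_1 = 6(Δ_0 - S'(-2)) = -14 and h_1·σ_1 + 2h_1·σ_2 = 6(S'(4) - Δ_1) = 4.
Forward elimination and back-substitution give σ_0 = -3/2, σ_1 = -5/3, σ_2 = 3/2.

1.5000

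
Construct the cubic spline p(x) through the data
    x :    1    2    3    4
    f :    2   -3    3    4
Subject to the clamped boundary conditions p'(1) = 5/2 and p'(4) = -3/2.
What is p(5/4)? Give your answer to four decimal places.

1.6344

Write M_i for p''(x_i). With h_i = 1, 1, 1 and divided differences Δ_i = -5, 6, 1, the continuity of p' gives the tridiagonal system
  1·M_0 + 4·M_1 + 1·M_2 = 6(Δ_1 - Δ_0) = 66
  1·M_1 + 4·M_2 + 1·M_3 = 6(Δ_2 - Δ_1) = -30
Clamped end conditions give two more equations: 2h_0·M_0 + h_0·M_1 = 6(Δ_0 - p'(1)) = -45 and h_2·M_2 + 2h_2·M_3 = 6(p'(4) - Δ_2) = -15.
Hence M_0 = -559/15, M_1 = 443/15, M_2 = -223/15, M_3 = -1/15.
On [1, 2], p(x) = 2 + 5/2·(x - 1) - 559/30·(x - 1)² + 167/15·(x - 1)³.
With (x - 1) = 1/4: p(5/4) = 523/320.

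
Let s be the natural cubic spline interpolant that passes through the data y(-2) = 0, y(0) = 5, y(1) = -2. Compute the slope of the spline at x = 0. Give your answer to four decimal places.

Write σ_i for s''(x_i). With h_i = 2, 1 and divided differences Δ_i = 5/2, -7, the continuity of s' gives the tridiagonal system
  2·σ_0 + 6·σ_1 + 1·σ_2 = 6(Δ_1 - Δ_0) = -57
Natural end conditions: σ_0 = σ_2 = 0.
Solving: σ_0 = 0, σ_1 = -19/2, σ_2 = 0.
On [0, 1], s'(x) = b_1 + 2c_1·x + 3d_1·x² with b_1 = Δ_1 - h_1(2σ_1 + σ_2)/6 = -23/6, c_1 = σ_1/2 = -19/4, d_1 = (σ_2 - σ_1)/(6h_1) = 19/12. So s'(0) = -23/6.

-3.8333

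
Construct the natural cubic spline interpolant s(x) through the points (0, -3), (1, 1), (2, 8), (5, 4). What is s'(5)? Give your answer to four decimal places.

-4.8495

With σ_i denoting the second derivative at x_i, h_i = 1, 1, 3, and Δ_i = (y_(i+1) − y_i)/h_i = 4, 7, -4/3:
  1·σ_0 + 4·σ_1 + 1·σ_2 = 6(Δ_1 - Δ_0) = 18
  1·σ_1 + 8·σ_2 + 3·σ_3 = 6(Δ_2 - Δ_1) = -50
Natural end conditions: σ_0 = σ_3 = 0.
Solving: σ_0 = 0, σ_1 = 194/31, σ_2 = -218/31, σ_3 = 0.
On [2, 5], s'(x) = b_2 + 2c_2·(x - 2) + 3d_2·(x - 2)² with b_2 = Δ_2 - h_2(2σ_2 + σ_3)/6 = 530/93, c_2 = σ_2/2 = -109/31, d_2 = (σ_3 - σ_2)/(6h_2) = 109/279. So s'(5) = -451/93.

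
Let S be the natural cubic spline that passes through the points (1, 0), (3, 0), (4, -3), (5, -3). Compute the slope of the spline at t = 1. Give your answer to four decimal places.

1.3043

With σ_i denoting the second derivative at x_i, h_i = 2, 1, 1, and Δ_i = (y_(i+1) − y_i)/h_i = 0, -3, 0:
  2·σ_0 + 6·σ_1 + 1·σ_2 = 6(Δ_1 - Δ_0) = -18
  1·σ_1 + 4·σ_2 + 1·σ_3 = 6(Δ_2 - Δ_1) = 18
Natural end conditions: σ_0 = σ_3 = 0.
Forward elimination and back-substitution give σ_0 = 0, σ_1 = -90/23, σ_2 = 126/23, σ_3 = 0.
On [1, 3], S'(t) = b_0 + 2c_0·(t - 1) + 3d_0·(t - 1)² with b_0 = Δ_0 - h_0(2σ_0 + σ_1)/6 = 30/23, c_0 = σ_0/2 = 0, d_0 = (σ_1 - σ_0)/(6h_0) = -15/46. So S'(1) = 30/23.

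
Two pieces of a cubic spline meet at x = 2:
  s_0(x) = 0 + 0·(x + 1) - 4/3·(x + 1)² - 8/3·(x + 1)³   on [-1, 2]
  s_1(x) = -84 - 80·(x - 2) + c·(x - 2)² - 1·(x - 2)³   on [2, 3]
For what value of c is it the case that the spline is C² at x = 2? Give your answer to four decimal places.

s_0''(x) = -8/3 - 16·(x + 1), so s_0''(2) = -152/3. On the right, s_1''(2) = 2c, so c = -76/3.

-25.3333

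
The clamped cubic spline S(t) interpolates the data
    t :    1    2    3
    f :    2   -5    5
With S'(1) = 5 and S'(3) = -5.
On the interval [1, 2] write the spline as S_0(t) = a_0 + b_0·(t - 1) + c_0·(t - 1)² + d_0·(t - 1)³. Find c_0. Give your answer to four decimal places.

-33.2500

With M_i denoting the second derivative at x_i, h_i = 1, 1, and Δ_i = (y_(i+1) − y_i)/h_i = -7, 10:
  1·M_0 + 4·M_1 + 1·M_2 = 6(Δ_1 - Δ_0) = 102
Clamped end conditions give two more equations: 2h_0·M_0 + h_0·M_1 = 6(Δ_0 - S'(1)) = -72 and h_1·M_1 + 2h_1·M_2 = 6(S'(3) - Δ_1) = -90.
Solving: M_0 = -133/2, M_1 = 61, M_2 = -151/2.
On [1, 2], with S_0(t) = a_0 + b_0·(t - 1) + c_0·(t - 1)² + d_0·(t - 1)³: c_0 = M_0/2 = -133/4, d_0 = (M_1 - M_0)/(6h_0) = 85/4, b_0 = Δ_0 - h_0(2M_0 + M_1)/6 = 5.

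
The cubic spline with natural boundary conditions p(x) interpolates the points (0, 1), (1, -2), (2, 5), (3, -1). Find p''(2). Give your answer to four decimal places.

-24.8000

With m_i denoting the second derivative at x_i, h_i = 1, 1, 1, and Δ_i = (y_(i+1) − y_i)/h_i = -3, 7, -6:
  1·m_0 + 4·m_1 + 1·m_2 = 6(Δ_1 - Δ_0) = 60
  1·m_1 + 4·m_2 + 1·m_3 = 6(Δ_2 - Δ_1) = -78
Natural end conditions: m_0 = m_3 = 0.
Forward elimination and back-substitution give m_0 = 0, m_1 = 106/5, m_2 = -124/5, m_3 = 0.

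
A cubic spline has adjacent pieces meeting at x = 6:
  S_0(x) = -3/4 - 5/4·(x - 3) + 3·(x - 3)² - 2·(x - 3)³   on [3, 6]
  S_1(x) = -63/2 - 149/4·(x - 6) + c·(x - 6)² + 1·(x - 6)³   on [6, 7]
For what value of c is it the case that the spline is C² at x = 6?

S_0''(x) = 6 - 12·(x - 3), so S_0''(6) = -30. On the right, S_1''(6) = 2c, so c = -15.

-15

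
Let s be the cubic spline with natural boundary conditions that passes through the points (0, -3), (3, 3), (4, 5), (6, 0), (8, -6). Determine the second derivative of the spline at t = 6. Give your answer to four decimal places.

0.8459

Write M_i for s''(x_i). With h_i = 3, 1, 2, 2 and divided differences Δ_i = 2, 2, -5/2, -3, the continuity of s' gives the tridiagonal system
  3·M_0 + 8·M_1 + 1·M_2 = 6(Δ_1 - Δ_0) = 0
  1·M_1 + 6·M_2 + 2·M_3 = 6(Δ_2 - Δ_1) = -27
  2·M_2 + 8·M_3 + 2·M_4 = 6(Δ_3 - Δ_2) = -3
Natural end conditions: M_0 = M_4 = 0.
Solving: M_0 = 0, M_1 = 105/172, M_2 = -210/43, M_3 = 291/344, M_4 = 0.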